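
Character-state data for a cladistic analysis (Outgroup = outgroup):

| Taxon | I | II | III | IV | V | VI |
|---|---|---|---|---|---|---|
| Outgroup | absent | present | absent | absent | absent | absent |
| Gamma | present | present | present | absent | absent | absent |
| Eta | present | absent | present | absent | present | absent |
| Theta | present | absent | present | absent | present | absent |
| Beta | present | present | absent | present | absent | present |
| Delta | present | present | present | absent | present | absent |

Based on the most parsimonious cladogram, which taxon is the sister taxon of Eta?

Theta

Character polarity is set by the outgroup: the derived state is whichever differs from the outgroup's state, so for II the derived state is 'absent', and for the remaining characters it is 'present'.
All ingroup taxa share the derived state 'present' for I; it defines the ingroup but does not resolve relationships within it.
Only Eta and Theta show the derived state 'absent' for II, supporting them as a clade.
Only Delta, Eta, Gamma, and Theta show the derived state 'present' for III, supporting them as a clade.
IV: derived state 'present' in Beta only — an autapomorphy, so it tells us nothing about relationships among taxa.
Only Delta, Eta, and Theta show the derived state 'present' for V, supporting them as a clade.
VI: derived state 'present' in Beta only — an autapomorphy, so it tells us nothing about relationships among taxa.
Most parsimonious ingroup topology: ((Gamma,((Eta,Theta),Delta)),Beta).
Eta and Theta form a cherry on this tree, so they are sister taxa.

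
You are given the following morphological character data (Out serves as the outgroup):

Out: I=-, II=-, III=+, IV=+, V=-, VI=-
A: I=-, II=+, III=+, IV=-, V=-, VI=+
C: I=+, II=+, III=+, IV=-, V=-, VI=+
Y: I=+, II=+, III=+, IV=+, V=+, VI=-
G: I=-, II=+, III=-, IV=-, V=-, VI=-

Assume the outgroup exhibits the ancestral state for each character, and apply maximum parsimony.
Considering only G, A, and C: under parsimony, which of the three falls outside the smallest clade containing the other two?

Character polarity is set by the outgroup: the derived state is whichever differs from the outgroup's state, so for III, IV the derived state is '-', and for the remaining characters it is '+'.
I groups C and Y, which is incompatible with the clades supported by the remaining characters; treating it as convergent (homoplasy) costs fewer steps than any alternative tree.
All ingroup taxa share the derived state '+' for II; it defines the ingroup but does not resolve relationships within it.
III: derived state '-' in G only — an autapomorphy, so it tells us nothing about relationships among taxa.
IV: derived state '-' in A, C, and G only — synapomorphy for {A, C, G}.
V: derived state '+' in Y only — an autapomorphy, so it tells us nothing about relationships among taxa.
VI: derived state '+' in A and C only — synapomorphy for {A, C}.
Most parsimonious ingroup topology: (((A,C),G),Y).
C and A share a more recent common ancestor with each other than either does with G, so G is the least closely related of the three.

G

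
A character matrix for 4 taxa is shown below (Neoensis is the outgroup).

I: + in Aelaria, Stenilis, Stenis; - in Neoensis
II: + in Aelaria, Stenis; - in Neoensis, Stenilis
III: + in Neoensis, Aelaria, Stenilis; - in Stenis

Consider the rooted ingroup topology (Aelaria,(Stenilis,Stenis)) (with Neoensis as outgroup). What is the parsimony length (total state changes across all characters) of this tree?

4

Map each character onto (Aelaria,(Stenilis,Stenis)) (rooted by Neoensis) and count the minimum state changes it requires (Fitch parsimony):
I: 1; II: 2; III: 1.
Total tree length = 4.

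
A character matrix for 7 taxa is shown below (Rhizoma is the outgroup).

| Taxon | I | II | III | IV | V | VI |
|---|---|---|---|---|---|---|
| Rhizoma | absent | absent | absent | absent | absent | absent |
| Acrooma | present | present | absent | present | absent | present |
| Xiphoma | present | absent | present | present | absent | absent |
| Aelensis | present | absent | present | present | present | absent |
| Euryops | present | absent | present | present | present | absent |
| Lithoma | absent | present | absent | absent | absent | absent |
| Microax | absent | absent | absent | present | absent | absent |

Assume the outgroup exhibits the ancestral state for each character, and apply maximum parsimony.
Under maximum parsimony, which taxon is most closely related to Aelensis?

Euryops

The outgroup has state 'absent' for every character, so 'present' is the derived state throughout.
I: derived state 'present' in Acrooma, Aelensis, Euryops, and Xiphoma only — synapomorphy for {Acrooma, Aelensis, Euryops, Xiphoma}.
II (state 'present') occurs in Acrooma and Lithoma but conflicts with the nesting implied by the other characters — most parsimoniously interpreted as homoplasy.
Only Aelensis, Euryops, and Xiphoma show the derived state 'present' for III, supporting them as a clade.
Only Acrooma, Aelensis, Euryops, Microax, and Xiphoma show the derived state 'present' for IV, supporting them as a clade.
Only Aelensis and Euryops show the derived state 'present' for V, supporting them as a clade.
VI: derived state 'present' in Acrooma only — an autapomorphy, so it tells us nothing about relationships among taxa.
Most parsimonious ingroup topology: (((Acrooma,(Xiphoma,(Aelensis,Euryops))),Microax),Lithoma).
Aelensis and Euryops form a cherry on this tree, so they are sister taxa.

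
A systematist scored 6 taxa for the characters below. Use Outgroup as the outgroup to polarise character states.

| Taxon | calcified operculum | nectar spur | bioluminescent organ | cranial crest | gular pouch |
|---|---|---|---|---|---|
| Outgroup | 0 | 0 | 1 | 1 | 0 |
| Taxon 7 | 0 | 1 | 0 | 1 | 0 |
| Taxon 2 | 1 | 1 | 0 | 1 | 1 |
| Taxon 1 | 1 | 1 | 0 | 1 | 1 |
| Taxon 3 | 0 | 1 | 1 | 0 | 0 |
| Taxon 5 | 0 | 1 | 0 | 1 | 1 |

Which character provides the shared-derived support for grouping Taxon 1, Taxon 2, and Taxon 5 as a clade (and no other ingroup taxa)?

Character polarity is set by the outgroup: the derived state is whichever differs from the outgroup's state, so for bioluminescent organ, cranial crest the derived state is '0', and for the remaining characters it is '1'.
calcified operculum (derived state '1') is shared by Taxon 1 and Taxon 2 — a synapomorphy uniting that clade.
nectar spur (derived state '1') is shared by all ingroup taxa — unites the whole ingroup.
bioluminescent organ (derived state '0') is shared by Taxon 1, Taxon 2, Taxon 5, and Taxon 7 — a synapomorphy uniting that clade.
cranial crest: derived state '0' in Taxon 3 only — an autapomorphy, so it tells us nothing about relationships among taxa.
gular pouch (derived state '1') is shared by Taxon 1, Taxon 2, and Taxon 5 — a synapomorphy uniting that clade.
Most parsimonious ingroup topology: ((Taxon 7,((Taxon 2,Taxon 1),Taxon 5)),Taxon 3).
The clade {Taxon 1, Taxon 2, Taxon 5} is supported by gular pouch: its derived state '1' occurs in exactly those taxa and in no other taxon (including the outgroup).

gular pouch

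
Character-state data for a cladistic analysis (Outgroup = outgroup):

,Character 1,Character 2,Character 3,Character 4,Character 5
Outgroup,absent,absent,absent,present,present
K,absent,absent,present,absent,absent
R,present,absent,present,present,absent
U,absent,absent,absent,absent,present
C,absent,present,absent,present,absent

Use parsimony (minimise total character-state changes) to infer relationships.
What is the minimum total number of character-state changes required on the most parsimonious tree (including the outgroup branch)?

6

Character polarity is set by the outgroup: the derived state is whichever differs from the outgroup's state, so for Character 4, Character 5 the derived state is 'absent', and for the remaining characters it is 'present'.
Character 1 (derived state 'present') is unique to R (autapomorphy; uninformative for grouping).
Character 2 (derived state 'present') is unique to C (autapomorphy; uninformative for grouping).
Character 3 (derived state 'present') is shared by K and R — a synapomorphy uniting that clade.
Character 4 (state 'absent') occurs in K and U but conflicts with the nesting implied by the other characters — most parsimoniously interpreted as homoplasy.
Character 5 (derived state 'absent') is shared by C, K, and R — a synapomorphy uniting that clade.
Most parsimonious ingroup topology: (((K,R),C),U).
Changes per character on this tree: Character 1: 1; Character 2: 1; Character 3: 1; Character 4: 2; Character 5: 1.
Total = 6.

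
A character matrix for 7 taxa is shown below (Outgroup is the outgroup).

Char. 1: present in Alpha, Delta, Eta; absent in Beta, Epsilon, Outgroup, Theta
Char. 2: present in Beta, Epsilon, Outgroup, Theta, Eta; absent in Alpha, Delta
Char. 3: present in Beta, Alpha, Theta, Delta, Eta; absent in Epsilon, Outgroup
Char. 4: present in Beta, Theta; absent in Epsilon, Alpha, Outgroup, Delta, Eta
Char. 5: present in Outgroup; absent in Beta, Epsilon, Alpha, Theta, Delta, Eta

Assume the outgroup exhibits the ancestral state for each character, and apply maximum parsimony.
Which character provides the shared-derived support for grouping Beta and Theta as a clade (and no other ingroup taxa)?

Char. 4

Character polarity is set by the outgroup: the derived state is whichever differs from the outgroup's state, so for Char. 2, Char. 5 the derived state is 'absent', and for the remaining characters it is 'present'.
Char. 1 (derived state 'present') is shared by Alpha, Delta, and Eta — a synapomorphy uniting that clade.
Char. 2: derived state 'absent' in Alpha and Delta only — synapomorphy for {Alpha, Delta}.
Char. 3 (derived state 'present') is shared by Alpha, Beta, Delta, Eta, and Theta — a synapomorphy uniting that clade.
Char. 4 (derived state 'present') is shared by Beta and Theta — a synapomorphy uniting that clade.
Char. 5 (derived state 'absent') is shared by all ingroup taxa — unites the whole ingroup.
Most parsimonious ingroup topology: (((Beta,Theta),((Alpha,Delta),Eta)),Epsilon).
The clade {Beta, Theta} is supported by Char. 4: its derived state 'present' occurs in exactly those taxa and in no other taxon (including the outgroup).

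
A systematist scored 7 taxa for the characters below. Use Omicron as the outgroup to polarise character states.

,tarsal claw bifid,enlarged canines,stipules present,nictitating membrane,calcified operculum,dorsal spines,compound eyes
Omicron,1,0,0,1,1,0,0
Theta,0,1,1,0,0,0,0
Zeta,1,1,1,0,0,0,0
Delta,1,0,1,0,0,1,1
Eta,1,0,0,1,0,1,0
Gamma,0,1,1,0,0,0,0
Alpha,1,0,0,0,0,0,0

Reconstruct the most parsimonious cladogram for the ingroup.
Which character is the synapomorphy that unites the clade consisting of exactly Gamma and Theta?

Character polarity is set by the outgroup: the derived state is whichever differs from the outgroup's state, so for tarsal claw bifid, nictitating membrane, calcified operculum the derived state is '0', and for the remaining characters it is '1'.
Only Gamma and Theta show the derived state '0' for tarsal claw bifid, supporting them as a clade.
enlarged canines: derived state '1' in Gamma, Theta, and Zeta only — synapomorphy for {Gamma, Theta, Zeta}.
stipules present (derived state '1') is shared by Delta, Gamma, Theta, and Zeta — a synapomorphy uniting that clade.
nictitating membrane: derived state '0' in Alpha, Delta, Gamma, Theta, and Zeta only — synapomorphy for {Alpha, Delta, Gamma, Theta, Zeta}.
calcified operculum (derived state '0') is shared by all ingroup taxa — unites the whole ingroup.
dorsal spines groups Delta and Eta, which is incompatible with the clades supported by the remaining characters; treating it as convergent (homoplasy) costs fewer steps than any alternative tree.
compound eyes (derived state '1') is unique to Delta (autapomorphy; uninformative for grouping).
Most parsimonious ingroup topology: (((((Theta,Gamma),Zeta),Delta),Alpha),Eta).
The clade {Gamma, Theta} is supported by tarsal claw bifid: its derived state '0' occurs in exactly those taxa and in no other taxon (including the outgroup).

tarsal claw bifid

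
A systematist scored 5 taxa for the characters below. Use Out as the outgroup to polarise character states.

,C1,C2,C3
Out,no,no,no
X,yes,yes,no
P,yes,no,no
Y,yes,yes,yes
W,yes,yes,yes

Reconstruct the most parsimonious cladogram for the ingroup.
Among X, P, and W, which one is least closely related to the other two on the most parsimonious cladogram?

P

The outgroup has state 'no' for every character, so 'yes' is the derived state throughout.
All ingroup taxa share the derived state 'yes' for C1; it defines the ingroup but does not resolve relationships within it.
C2: derived state 'yes' in W, X, and Y only — synapomorphy for {W, X, Y}.
Only W and Y show the derived state 'yes' for C3, supporting them as a clade.
Most parsimonious ingroup topology: ((X,(Y,W)),P).
W and X share a more recent common ancestor with each other than either does with P, so P is the least closely related of the three.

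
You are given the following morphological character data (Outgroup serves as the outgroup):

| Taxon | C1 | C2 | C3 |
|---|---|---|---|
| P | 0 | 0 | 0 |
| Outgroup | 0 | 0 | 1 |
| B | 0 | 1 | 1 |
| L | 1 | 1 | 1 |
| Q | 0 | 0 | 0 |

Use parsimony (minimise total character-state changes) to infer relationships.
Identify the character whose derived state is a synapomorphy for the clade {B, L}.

C2

Character polarity is set by the outgroup: the derived state is whichever differs from the outgroup's state, so for C3 the derived state is '0', and for the remaining characters it is '1'.
C1: derived state '1' in L only — an autapomorphy, so it tells us nothing about relationships among taxa.
C2 (derived state '1') is shared by B and L — a synapomorphy uniting that clade.
C3: derived state '0' in P and Q only — synapomorphy for {P, Q}.
Most parsimonious ingroup topology: ((B,L),(P,Q)).
The clade {B, L} is supported by C2: its derived state '1' occurs in exactly those taxa and in no other taxon (including the outgroup).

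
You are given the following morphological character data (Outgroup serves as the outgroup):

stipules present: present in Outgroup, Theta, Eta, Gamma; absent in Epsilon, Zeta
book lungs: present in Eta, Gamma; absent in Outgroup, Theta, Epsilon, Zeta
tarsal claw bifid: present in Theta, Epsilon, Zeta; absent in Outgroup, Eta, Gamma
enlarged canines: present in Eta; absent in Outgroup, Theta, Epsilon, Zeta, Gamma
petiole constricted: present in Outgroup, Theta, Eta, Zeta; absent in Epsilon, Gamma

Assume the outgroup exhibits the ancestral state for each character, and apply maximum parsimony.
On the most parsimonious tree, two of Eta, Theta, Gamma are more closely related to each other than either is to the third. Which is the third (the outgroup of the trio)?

Theta

Character polarity is set by the outgroup: the derived state is whichever differs from the outgroup's state, so for stipules present, petiole constricted the derived state is 'absent', and for the remaining characters it is 'present'.
Only Epsilon and Zeta show the derived state 'absent' for stipules present, supporting them as a clade.
book lungs: derived state 'present' in Eta and Gamma only — synapomorphy for {Eta, Gamma}.
Only Epsilon, Theta, and Zeta show the derived state 'present' for tarsal claw bifid, supporting them as a clade.
enlarged canines: derived state 'present' in Eta only — an autapomorphy, so it tells us nothing about relationships among taxa.
petiole constricted (state 'absent') occurs in Epsilon and Gamma but conflicts with the nesting implied by the other characters — most parsimoniously interpreted as homoplasy.
Most parsimonious ingroup topology: ((Theta,(Epsilon,Zeta)),(Eta,Gamma)).
Gamma and Eta share a more recent common ancestor with each other than either does with Theta, so Theta is the least closely related of the three.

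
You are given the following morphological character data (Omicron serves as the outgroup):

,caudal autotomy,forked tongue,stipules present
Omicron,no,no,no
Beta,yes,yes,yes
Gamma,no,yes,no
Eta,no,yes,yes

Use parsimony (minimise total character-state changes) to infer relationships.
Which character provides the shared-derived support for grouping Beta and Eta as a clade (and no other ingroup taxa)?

The outgroup has state 'no' for every character, so 'yes' is the derived state throughout.
caudal autotomy: derived state 'yes' in Beta only — an autapomorphy, so it tells us nothing about relationships among taxa.
forked tongue (derived state 'yes') is shared by all ingroup taxa — unites the whole ingroup.
stipules present (derived state 'yes') is shared by Beta and Eta — a synapomorphy uniting that clade.
Most parsimonious ingroup topology: ((Beta,Eta),Gamma).
The clade {Beta, Eta} is supported by stipules present: its derived state 'yes' occurs in exactly those taxa and in no other taxon (including the outgroup).

stipules present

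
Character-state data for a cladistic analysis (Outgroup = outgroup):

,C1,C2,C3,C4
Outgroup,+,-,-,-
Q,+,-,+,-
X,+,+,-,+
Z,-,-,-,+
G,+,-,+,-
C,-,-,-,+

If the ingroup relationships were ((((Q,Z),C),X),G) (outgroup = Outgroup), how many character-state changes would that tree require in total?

7

Map each character onto ((((Q,Z),C),X),G) (rooted by Outgroup) and count the minimum state changes it requires (Fitch parsimony):
C1: 2; C2: 1; C3: 2; C4: 2.
Total tree length = 7.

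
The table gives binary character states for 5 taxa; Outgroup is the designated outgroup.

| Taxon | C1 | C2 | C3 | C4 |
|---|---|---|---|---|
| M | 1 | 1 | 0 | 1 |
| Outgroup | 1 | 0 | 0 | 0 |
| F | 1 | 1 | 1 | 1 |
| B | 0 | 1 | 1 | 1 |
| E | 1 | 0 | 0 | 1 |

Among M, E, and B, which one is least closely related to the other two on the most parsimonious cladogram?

E

Character polarity is set by the outgroup: the derived state is whichever differs from the outgroup's state, so for C1 the derived state is '0', and for the remaining characters it is '1'.
C1: derived state '0' in B only — an autapomorphy, so it tells us nothing about relationships among taxa.
Only B, F, and M show the derived state '1' for C2, supporting them as a clade.
C3 (derived state '1') is shared by B and F — a synapomorphy uniting that clade.
All ingroup taxa share the derived state '1' for C4; it defines the ingroup but does not resolve relationships within it.
Most parsimonious ingroup topology: ((M,(B,F)),E).
B and M share a more recent common ancestor with each other than either does with E, so E is the least closely related of the three.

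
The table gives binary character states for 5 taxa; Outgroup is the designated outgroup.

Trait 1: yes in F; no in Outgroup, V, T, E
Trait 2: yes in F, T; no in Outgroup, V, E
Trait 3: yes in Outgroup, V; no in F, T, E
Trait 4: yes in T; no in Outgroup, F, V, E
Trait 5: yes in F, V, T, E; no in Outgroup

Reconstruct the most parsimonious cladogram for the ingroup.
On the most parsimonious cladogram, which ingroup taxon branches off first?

V

Character polarity is set by the outgroup: the derived state is whichever differs from the outgroup's state, so for Trait 3 the derived state is 'no', and for the remaining characters it is 'yes'.
Trait 1: derived state 'yes' in F only — an autapomorphy, so it tells us nothing about relationships among taxa.
Trait 2 (derived state 'yes') is shared by F and T — a synapomorphy uniting that clade.
Only E, F, and T show the derived state 'no' for Trait 3, supporting them as a clade.
Trait 4: derived state 'yes' in T only — an autapomorphy, so it tells us nothing about relationships among taxa.
Trait 5 (derived state 'yes') is shared by all ingroup taxa — unites the whole ingroup.
Most parsimonious ingroup topology: (((F,T),E),V).
V is sister to the clade containing all other ingroup taxa, so it is the earliest-diverging (most basal) ingroup lineage.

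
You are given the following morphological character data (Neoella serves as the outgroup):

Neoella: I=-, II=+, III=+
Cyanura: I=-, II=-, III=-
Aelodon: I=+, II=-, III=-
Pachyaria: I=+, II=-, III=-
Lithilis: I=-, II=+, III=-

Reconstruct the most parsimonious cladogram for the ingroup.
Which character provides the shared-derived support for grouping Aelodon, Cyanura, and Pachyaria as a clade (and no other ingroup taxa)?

II

Character polarity is set by the outgroup: the derived state is whichever differs from the outgroup's state, so for II, III the derived state is '-', and for the remaining characters it is '+'.
Only Aelodon and Pachyaria show the derived state '+' for I, supporting them as a clade.
II (derived state '-') is shared by Aelodon, Cyanura, and Pachyaria — a synapomorphy uniting that clade.
III (derived state '-') is shared by all ingroup taxa — unites the whole ingroup.
Most parsimonious ingroup topology: ((Cyanura,(Aelodon,Pachyaria)),Lithilis).
The clade {Aelodon, Cyanura, Pachyaria} is supported by II: its derived state '-' occurs in exactly those taxa and in no other taxon (including the outgroup).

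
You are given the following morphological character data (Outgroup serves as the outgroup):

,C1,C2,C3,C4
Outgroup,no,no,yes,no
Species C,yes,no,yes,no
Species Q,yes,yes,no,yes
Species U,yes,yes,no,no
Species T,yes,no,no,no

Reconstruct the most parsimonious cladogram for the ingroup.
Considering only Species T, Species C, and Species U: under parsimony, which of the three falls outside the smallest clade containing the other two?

Species C

Character polarity is set by the outgroup: the derived state is whichever differs from the outgroup's state, so for C3 the derived state is 'no', and for the remaining characters it is 'yes'.
All ingroup taxa share the derived state 'yes' for C1; it defines the ingroup but does not resolve relationships within it.
C2: derived state 'yes' in Species Q and Species U only — synapomorphy for {Species Q, Species U}.
Only Species Q, Species T, and Species U show the derived state 'no' for C3, supporting them as a clade.
C4 (derived state 'yes') is unique to Species Q (autapomorphy; uninformative for grouping).
Most parsimonious ingroup topology: (Species C,((Species Q,Species U),Species T)).
Species U and Species T share a more recent common ancestor with each other than either does with Species C, so Species C is the least closely related of the three.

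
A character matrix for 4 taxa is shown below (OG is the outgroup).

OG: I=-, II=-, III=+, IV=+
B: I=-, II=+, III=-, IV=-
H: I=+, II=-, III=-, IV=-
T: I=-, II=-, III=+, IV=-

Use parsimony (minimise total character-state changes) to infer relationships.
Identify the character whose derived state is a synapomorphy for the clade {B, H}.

III

Character polarity is set by the outgroup: the derived state is whichever differs from the outgroup's state, so for III, IV the derived state is '-', and for the remaining characters it is '+'.
I: derived state '+' in H only — an autapomorphy, so it tells us nothing about relationships among taxa.
II: derived state '+' in B only — an autapomorphy, so it tells us nothing about relationships among taxa.
Only B and H show the derived state '-' for III, supporting them as a clade.
All ingroup taxa share the derived state '-' for IV; it defines the ingroup but does not resolve relationships within it.
Most parsimonious ingroup topology: ((B,H),T).
The clade {B, H} is supported by III: its derived state '-' occurs in exactly those taxa and in no other taxon (including the outgroup).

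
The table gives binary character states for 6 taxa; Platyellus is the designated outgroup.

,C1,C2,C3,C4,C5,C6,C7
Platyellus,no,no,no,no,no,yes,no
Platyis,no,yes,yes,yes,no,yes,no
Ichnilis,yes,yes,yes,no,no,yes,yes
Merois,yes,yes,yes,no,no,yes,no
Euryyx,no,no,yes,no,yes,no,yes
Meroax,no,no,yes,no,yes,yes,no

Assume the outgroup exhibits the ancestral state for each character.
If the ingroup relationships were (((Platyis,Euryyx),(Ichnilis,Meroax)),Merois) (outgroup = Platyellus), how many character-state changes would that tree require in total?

Map each character onto (((Platyis,Euryyx),(Ichnilis,Meroax)),Merois) (rooted by Platyellus) and count the minimum state changes it requires (Fitch parsimony):
C1: 2; C2: 3; C3: 1; C4: 1; C5: 2; C6: 1; C7: 2.
Total tree length = 12.

12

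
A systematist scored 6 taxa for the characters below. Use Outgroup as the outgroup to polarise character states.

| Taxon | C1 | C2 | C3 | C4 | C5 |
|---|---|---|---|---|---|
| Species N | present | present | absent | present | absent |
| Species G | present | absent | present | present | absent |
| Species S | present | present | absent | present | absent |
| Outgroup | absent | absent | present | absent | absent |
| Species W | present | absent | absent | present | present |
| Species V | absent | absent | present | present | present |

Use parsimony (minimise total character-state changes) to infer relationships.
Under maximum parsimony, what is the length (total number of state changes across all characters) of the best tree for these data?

6

Character polarity is set by the outgroup: the derived state is whichever differs from the outgroup's state, so for C3 the derived state is 'absent', and for the remaining characters it is 'present'.
C1 (derived state 'present') is shared by Species G, Species N, Species S, and Species W — a synapomorphy uniting that clade.
Only Species N and Species S show the derived state 'present' for C2, supporting them as a clade.
Only Species N, Species S, and Species W show the derived state 'absent' for C3, supporting them as a clade.
C4 (derived state 'present') is shared by all ingroup taxa — unites the whole ingroup.
C5 groups Species V and Species W, which is incompatible with the clades supported by the remaining characters; treating it as convergent (homoplasy) costs fewer steps than any alternative tree.
Most parsimonious ingroup topology: (Species V,(Species G,(Species W,(Species N,Species S)))).
Changes per character on this tree: C1: 1; C2: 1; C3: 1; C4: 1; C5: 2.
Total = 6.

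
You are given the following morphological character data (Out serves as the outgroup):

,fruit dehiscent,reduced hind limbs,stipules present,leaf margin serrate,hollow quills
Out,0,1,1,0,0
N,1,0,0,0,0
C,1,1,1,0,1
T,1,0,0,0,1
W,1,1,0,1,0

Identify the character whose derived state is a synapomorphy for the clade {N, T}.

Character polarity is set by the outgroup: the derived state is whichever differs from the outgroup's state, so for reduced hind limbs, stipules present the derived state is '0', and for the remaining characters it is '1'.
fruit dehiscent (derived state '1') is shared by all ingroup taxa — unites the whole ingroup.
reduced hind limbs (derived state '0') is shared by N and T — a synapomorphy uniting that clade.
Only N, T, and W show the derived state '0' for stipules present, supporting them as a clade.
leaf margin serrate (derived state '1') is unique to W (autapomorphy; uninformative for grouping).
hollow quills groups C and T, which is incompatible with the clades supported by the remaining characters; treating it as convergent (homoplasy) costs fewer steps than any alternative tree.
Most parsimonious ingroup topology: (((N,T),W),C).
The clade {N, T} is supported by reduced hind limbs: its derived state '0' occurs in exactly those taxa and in no other taxon (including the outgroup).

reduced hind limbs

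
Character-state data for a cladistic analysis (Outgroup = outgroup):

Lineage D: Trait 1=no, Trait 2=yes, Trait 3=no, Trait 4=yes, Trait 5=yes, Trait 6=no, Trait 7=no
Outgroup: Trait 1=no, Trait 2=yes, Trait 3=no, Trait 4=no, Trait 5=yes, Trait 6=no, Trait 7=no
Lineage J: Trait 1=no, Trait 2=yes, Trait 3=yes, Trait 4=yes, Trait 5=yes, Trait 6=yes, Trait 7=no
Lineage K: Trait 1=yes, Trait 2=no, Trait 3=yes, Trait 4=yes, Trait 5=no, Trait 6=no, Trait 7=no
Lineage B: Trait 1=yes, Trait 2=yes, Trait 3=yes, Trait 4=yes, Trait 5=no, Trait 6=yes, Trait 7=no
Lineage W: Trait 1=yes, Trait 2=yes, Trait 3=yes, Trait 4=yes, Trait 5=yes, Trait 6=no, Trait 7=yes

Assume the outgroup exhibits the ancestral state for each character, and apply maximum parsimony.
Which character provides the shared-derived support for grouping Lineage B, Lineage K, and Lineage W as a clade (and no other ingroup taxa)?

Trait 1

Character polarity is set by the outgroup: the derived state is whichever differs from the outgroup's state, so for Trait 2, Trait 5 the derived state is 'no', and for the remaining characters it is 'yes'.
Trait 1 (derived state 'yes') is shared by Lineage B, Lineage K, and Lineage W — a synapomorphy uniting that clade.
Trait 2 (derived state 'no') is unique to Lineage K (autapomorphy; uninformative for grouping).
Trait 3: derived state 'yes' in Lineage B, Lineage J, Lineage K, and Lineage W only — synapomorphy for {Lineage B, Lineage J, Lineage K, Lineage W}.
All ingroup taxa share the derived state 'yes' for Trait 4; it defines the ingroup but does not resolve relationships within it.
Trait 5 (derived state 'no') is shared by Lineage B and Lineage K — a synapomorphy uniting that clade.
Trait 6 (state 'yes') occurs in Lineage B and Lineage J but conflicts with the nesting implied by the other characters — most parsimoniously interpreted as homoplasy.
Trait 7 (derived state 'yes') is unique to Lineage W (autapomorphy; uninformative for grouping).
Most parsimonious ingroup topology: ((Lineage J,((Lineage K,Lineage B),Lineage W)),Lineage D).
The clade {Lineage B, Lineage K, Lineage W} is supported by Trait 1: its derived state 'yes' occurs in exactly those taxa and in no other taxon (including the outgroup).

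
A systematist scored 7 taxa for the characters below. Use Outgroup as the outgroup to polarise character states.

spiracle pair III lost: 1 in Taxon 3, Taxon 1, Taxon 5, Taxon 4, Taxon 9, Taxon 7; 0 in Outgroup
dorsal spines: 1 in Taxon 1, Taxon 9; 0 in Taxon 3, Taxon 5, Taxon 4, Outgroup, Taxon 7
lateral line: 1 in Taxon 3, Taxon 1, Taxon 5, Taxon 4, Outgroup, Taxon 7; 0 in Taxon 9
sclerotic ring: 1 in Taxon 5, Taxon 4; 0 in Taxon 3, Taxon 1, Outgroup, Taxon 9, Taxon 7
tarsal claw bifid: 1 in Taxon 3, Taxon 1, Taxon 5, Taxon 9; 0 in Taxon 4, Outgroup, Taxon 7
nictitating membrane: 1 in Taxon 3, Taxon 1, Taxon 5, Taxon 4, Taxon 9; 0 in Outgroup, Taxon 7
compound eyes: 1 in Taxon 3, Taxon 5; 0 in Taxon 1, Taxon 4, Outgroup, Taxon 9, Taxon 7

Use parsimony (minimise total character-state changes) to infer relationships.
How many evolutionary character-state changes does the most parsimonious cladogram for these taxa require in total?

Character polarity is set by the outgroup: the derived state is whichever differs from the outgroup's state, so for lateral line the derived state is '0', and for the remaining characters it is '1'.
spiracle pair III lost (derived state '1') is shared by all ingroup taxa — unites the whole ingroup.
dorsal spines (derived state '1') is shared by Taxon 1 and Taxon 9 — a synapomorphy uniting that clade.
lateral line: derived state '0' in Taxon 9 only — an autapomorphy, so it tells us nothing about relationships among taxa.
sclerotic ring (state '1') occurs in Taxon 4 and Taxon 5 but conflicts with the nesting implied by the other characters — most parsimoniously interpreted as homoplasy.
tarsal claw bifid: derived state '1' in Taxon 1, Taxon 3, Taxon 5, and Taxon 9 only — synapomorphy for {Taxon 1, Taxon 3, Taxon 5, Taxon 9}.
Only Taxon 1, Taxon 3, Taxon 4, Taxon 5, and Taxon 9 show the derived state '1' for nictitating membrane, supporting them as a clade.
Only Taxon 3 and Taxon 5 show the derived state '1' for compound eyes, supporting them as a clade.
Most parsimonious ingroup topology: ((((Taxon 1,Taxon 9),(Taxon 3,Taxon 5)),Taxon 4),Taxon 7).
Changes per character on this tree: spiracle pair III lost: 1; dorsal spines: 1; lateral line: 1; sclerotic ring: 2; tarsal claw bifid: 1; nictitating membrane: 1; compound eyes: 1.
Total = 8.

8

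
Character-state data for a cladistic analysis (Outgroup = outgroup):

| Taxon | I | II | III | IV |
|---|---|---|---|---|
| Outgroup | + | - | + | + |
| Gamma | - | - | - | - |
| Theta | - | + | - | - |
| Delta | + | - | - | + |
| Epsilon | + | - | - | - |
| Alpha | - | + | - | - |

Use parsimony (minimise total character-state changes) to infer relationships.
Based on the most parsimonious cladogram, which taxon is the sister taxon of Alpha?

Character polarity is set by the outgroup: the derived state is whichever differs from the outgroup's state, so for I, III, IV the derived state is '-', and for the remaining characters it is '+'.
I (derived state '-') is shared by Alpha, Gamma, and Theta — a synapomorphy uniting that clade.
II: derived state '+' in Alpha and Theta only — synapomorphy for {Alpha, Theta}.
All ingroup taxa share the derived state '-' for III; it defines the ingroup but does not resolve relationships within it.
IV: derived state '-' in Alpha, Epsilon, Gamma, and Theta only — synapomorphy for {Alpha, Epsilon, Gamma, Theta}.
Most parsimonious ingroup topology: (((Gamma,(Theta,Alpha)),Epsilon),Delta).
Alpha and Theta form a cherry on this tree, so they are sister taxa.

Theta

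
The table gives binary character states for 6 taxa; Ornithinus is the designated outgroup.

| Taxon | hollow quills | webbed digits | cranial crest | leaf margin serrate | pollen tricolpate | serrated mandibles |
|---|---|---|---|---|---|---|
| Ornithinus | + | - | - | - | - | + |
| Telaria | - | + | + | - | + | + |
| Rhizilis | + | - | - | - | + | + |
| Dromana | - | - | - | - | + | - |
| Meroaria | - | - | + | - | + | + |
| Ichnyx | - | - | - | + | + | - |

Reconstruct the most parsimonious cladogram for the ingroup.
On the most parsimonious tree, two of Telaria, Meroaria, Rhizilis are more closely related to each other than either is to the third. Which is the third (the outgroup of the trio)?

Character polarity is set by the outgroup: the derived state is whichever differs from the outgroup's state, so for hollow quills, serrated mandibles the derived state is '-', and for the remaining characters it is '+'.
hollow quills: derived state '-' in Dromana, Ichnyx, Meroaria, and Telaria only — synapomorphy for {Dromana, Ichnyx, Meroaria, Telaria}.
webbed digits (derived state '+') is unique to Telaria (autapomorphy; uninformative for grouping).
cranial crest (derived state '+') is shared by Meroaria and Telaria — a synapomorphy uniting that clade.
leaf margin serrate (derived state '+') is unique to Ichnyx (autapomorphy; uninformative for grouping).
pollen tricolpate (derived state '+') is shared by all ingroup taxa — unites the whole ingroup.
serrated mandibles (derived state '-') is shared by Dromana and Ichnyx — a synapomorphy uniting that clade.
Most parsimonious ingroup topology: (((Telaria,Meroaria),(Dromana,Ichnyx)),Rhizilis).
Telaria and Meroaria share a more recent common ancestor with each other than either does with Rhizilis, so Rhizilis is the least closely related of the three.

Rhizilis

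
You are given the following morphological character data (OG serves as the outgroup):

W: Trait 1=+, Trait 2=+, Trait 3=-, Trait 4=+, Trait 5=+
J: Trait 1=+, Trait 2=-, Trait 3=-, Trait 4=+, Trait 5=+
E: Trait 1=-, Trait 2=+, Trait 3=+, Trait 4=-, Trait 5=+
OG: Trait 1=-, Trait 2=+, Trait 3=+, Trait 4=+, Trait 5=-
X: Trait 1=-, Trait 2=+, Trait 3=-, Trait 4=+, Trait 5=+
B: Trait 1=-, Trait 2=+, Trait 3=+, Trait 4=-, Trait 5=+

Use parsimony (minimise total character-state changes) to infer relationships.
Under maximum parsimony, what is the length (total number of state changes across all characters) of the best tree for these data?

Character polarity is set by the outgroup: the derived state is whichever differs from the outgroup's state, so for Trait 2, Trait 3, Trait 4 the derived state is '-', and for the remaining characters it is '+'.
Only J and W show the derived state '+' for Trait 1, supporting them as a clade.
Trait 2 (derived state '-') is unique to J (autapomorphy; uninformative for grouping).
Only J, W, and X show the derived state '-' for Trait 3, supporting them as a clade.
Only B and E show the derived state '-' for Trait 4, supporting them as a clade.
All ingroup taxa share the derived state '+' for Trait 5; it defines the ingroup but does not resolve relationships within it.
Most parsimonious ingroup topology: ((E,B),((J,W),X)).
Changes per character on this tree: Trait 1: 1; Trait 2: 1; Trait 3: 1; Trait 4: 1; Trait 5: 1.
Total = 5.

5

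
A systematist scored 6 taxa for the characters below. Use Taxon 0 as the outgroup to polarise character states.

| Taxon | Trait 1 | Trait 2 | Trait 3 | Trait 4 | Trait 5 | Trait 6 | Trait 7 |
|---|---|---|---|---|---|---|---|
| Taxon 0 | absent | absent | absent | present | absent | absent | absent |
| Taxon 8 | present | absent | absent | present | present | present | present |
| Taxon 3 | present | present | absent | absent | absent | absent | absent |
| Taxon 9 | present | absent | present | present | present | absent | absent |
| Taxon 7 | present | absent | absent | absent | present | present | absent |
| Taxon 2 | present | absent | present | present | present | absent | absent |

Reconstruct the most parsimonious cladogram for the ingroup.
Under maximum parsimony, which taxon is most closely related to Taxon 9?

Character polarity is set by the outgroup: the derived state is whichever differs from the outgroup's state, so for Trait 4 the derived state is 'absent', and for the remaining characters it is 'present'.
Trait 1 (derived state 'present') is shared by all ingroup taxa — unites the whole ingroup.
Trait 2 (derived state 'present') is unique to Taxon 3 (autapomorphy; uninformative for grouping).
Only Taxon 2 and Taxon 9 show the derived state 'present' for Trait 3, supporting them as a clade.
Trait 4 groups Taxon 3 and Taxon 7, which is incompatible with the clades supported by the remaining characters; treating it as convergent (homoplasy) costs fewer steps than any alternative tree.
Only Taxon 2, Taxon 7, Taxon 8, and Taxon 9 show the derived state 'present' for Trait 5, supporting them as a clade.
Trait 6 (derived state 'present') is shared by Taxon 7 and Taxon 8 — a synapomorphy uniting that clade.
Trait 7 (derived state 'present') is unique to Taxon 8 (autapomorphy; uninformative for grouping).
Most parsimonious ingroup topology: (((Taxon 8,Taxon 7),(Taxon 9,Taxon 2)),Taxon 3).
Taxon 9 and Taxon 2 form a cherry on this tree, so they are sister taxa.

Taxon 2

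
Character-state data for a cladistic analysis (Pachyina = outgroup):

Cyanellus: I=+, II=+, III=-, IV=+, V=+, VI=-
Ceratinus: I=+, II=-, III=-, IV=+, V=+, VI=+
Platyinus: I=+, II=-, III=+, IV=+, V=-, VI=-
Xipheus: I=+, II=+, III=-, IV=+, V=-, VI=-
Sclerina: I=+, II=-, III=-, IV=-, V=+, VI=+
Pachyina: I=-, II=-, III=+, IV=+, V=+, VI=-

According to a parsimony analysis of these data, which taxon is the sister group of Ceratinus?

Sclerina

Character polarity is set by the outgroup: the derived state is whichever differs from the outgroup's state, so for III, IV, V the derived state is '-', and for the remaining characters it is '+'.
All ingroup taxa share the derived state '+' for I; it defines the ingroup but does not resolve relationships within it.
Only Cyanellus and Xipheus show the derived state '+' for II, supporting them as a clade.
Only Ceratinus, Cyanellus, Sclerina, and Xipheus show the derived state '-' for III, supporting them as a clade.
IV (derived state '-') is unique to Sclerina (autapomorphy; uninformative for grouping).
V (state '-') occurs in Platyinus and Xipheus but conflicts with the nesting implied by the other characters — most parsimoniously interpreted as homoplasy.
VI: derived state '+' in Ceratinus and Sclerina only — synapomorphy for {Ceratinus, Sclerina}.
Most parsimonious ingroup topology: (((Sclerina,Ceratinus),(Cyanellus,Xipheus)),Platyinus).
Ceratinus and Sclerina form a cherry on this tree, so they are sister taxa.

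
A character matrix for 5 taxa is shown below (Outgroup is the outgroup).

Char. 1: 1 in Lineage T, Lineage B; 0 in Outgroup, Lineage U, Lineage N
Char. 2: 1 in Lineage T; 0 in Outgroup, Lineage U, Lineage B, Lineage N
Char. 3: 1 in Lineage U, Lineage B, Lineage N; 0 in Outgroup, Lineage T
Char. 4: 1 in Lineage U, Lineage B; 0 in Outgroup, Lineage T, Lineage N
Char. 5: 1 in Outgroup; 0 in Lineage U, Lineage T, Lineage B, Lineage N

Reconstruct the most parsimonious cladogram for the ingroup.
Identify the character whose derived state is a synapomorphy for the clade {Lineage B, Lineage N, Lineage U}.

Character polarity is set by the outgroup: the derived state is whichever differs from the outgroup's state, so for Char. 5 the derived state is '0', and for the remaining characters it is '1'.
Char. 1 groups Lineage B and Lineage T, which is incompatible with the clades supported by the remaining characters; treating it as convergent (homoplasy) costs fewer steps than any alternative tree.
Char. 2 (derived state '1') is unique to Lineage T (autapomorphy; uninformative for grouping).
Only Lineage B, Lineage N, and Lineage U show the derived state '1' for Char. 3, supporting them as a clade.
Char. 4: derived state '1' in Lineage B and Lineage U only — synapomorphy for {Lineage B, Lineage U}.
Char. 5 (derived state '0') is shared by all ingroup taxa — unites the whole ingroup.
Most parsimonious ingroup topology: (((Lineage U,Lineage B),Lineage N),Lineage T).
The clade {Lineage B, Lineage N, Lineage U} is supported by Char. 3: its derived state '1' occurs in exactly those taxa and in no other taxon (including the outgroup).

Char. 3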